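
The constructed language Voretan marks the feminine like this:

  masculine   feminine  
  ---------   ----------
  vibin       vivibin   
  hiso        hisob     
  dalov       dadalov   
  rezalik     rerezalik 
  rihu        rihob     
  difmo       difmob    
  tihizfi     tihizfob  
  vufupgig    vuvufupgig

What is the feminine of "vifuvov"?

vivifuvov

"vifuvov" ends in a consonant. The stems ending in a consonant (vufupgig → vuvufupgig, rezalik → rerezalik, vibin → vivibin) repeat the first consonant+vowel as a prefix.
So vifuvov → vivifuvov.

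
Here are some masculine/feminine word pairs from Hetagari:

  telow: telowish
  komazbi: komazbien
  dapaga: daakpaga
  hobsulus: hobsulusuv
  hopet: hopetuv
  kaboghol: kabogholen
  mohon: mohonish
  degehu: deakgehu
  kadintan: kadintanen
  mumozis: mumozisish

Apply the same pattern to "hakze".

kadintan and mohon both end in -n yet inflect differently (kadintanen, mohonish), so the final letter is not what conditions the rule; the first letter is.
"hakze" begins with h-. The stems beginning with h- (hobsulus → hobsulusuv, hopet → hopetuv) add -uv.
The other patterns: stems beginning with d- insert -ak- after the first vowel; stems beginning with k- add -en; stems beginning with m- or t- add -ish.
So hakze → hakzeuv.

hakzeuv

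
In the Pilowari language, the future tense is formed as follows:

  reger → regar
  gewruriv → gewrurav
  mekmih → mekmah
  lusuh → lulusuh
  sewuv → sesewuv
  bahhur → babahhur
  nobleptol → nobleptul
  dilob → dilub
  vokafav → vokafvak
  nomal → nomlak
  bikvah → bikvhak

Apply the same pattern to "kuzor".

mekmih and lusuh both end in -h yet inflect differently (mekmah, lulusuh), so the final letter is not what conditions the rule; the last vowel is.
"kuzor" has last vowel 'o'. The stems whose last vowel is 'o' (nobleptol → nobleptul, dilob → dilub) change the last vowel to 'u'.
So kuzor → kuzur.

kuzur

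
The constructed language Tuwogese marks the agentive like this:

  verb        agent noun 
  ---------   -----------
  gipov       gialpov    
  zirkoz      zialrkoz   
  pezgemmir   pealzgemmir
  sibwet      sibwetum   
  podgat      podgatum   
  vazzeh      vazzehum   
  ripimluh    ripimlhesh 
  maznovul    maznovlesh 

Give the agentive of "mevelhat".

mevelhatum

vazzeh and ripimluh both end in -h yet inflect differently (vazzehum, ripimlhesh), so the final letter is not what conditions the rule; the last vowel is.
"mevelhat" has last vowel 'a'. The one such stem in the data (podgat → podgatum) adds -um, so the same rule applies.
So mevelhat → mevelhatum.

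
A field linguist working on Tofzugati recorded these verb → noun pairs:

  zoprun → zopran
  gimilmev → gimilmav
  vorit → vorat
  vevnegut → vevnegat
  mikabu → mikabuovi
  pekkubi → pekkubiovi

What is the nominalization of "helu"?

heluovi

"helu" ends in a vowel. The stems ending in a vowel (mikabu → mikabuovi, pekkubi → pekkubiovi) add -ovi.
The other pattern: stems ending in a consonant change the last vowel to 'a'.
So helu → heluovi.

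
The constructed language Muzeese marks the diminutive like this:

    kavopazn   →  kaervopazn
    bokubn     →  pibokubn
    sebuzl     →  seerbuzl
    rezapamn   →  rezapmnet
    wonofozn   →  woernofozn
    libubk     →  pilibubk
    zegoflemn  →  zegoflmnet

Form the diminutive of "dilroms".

dilrmset

wonofozn and rezapamn both end in -n yet inflect differently (woernofozn, rezapmnet), so the final letter is not what conditions the rule; the second-to-last letter is.
"dilroms" has second-to-last letter 'm'. The stems whose second-to-last letter is 'm' (rezapamn → rezapmnet, zegoflemn → zegoflmnet) delete the last vowel and add -et.
So dilroms → dilrmset.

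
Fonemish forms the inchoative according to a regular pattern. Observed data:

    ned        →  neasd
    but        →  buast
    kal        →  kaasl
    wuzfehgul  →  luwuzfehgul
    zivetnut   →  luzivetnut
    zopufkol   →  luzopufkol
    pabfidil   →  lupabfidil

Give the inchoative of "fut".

fuast

"fut" has 1 vowel. The stems with 1 vowel (ned → neasd, but → buast, kal → kaasl) insert -as- after the first vowel.
The other pattern: stems with 3 vowels add the prefix lu-.
So fut → fuast.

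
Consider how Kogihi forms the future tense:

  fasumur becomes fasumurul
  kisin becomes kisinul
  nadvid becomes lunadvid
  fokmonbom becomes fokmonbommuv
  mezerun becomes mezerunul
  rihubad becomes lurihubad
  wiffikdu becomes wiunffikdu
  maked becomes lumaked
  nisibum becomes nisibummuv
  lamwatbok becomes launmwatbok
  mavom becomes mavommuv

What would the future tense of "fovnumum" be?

"fovnumum" ends in -m. The stems ending in -m (nisibum → nisibummuv, mavom → mavommuv, fokmonbom → fokmonbommuv) double the final consonant and add -uv.
So fovnumum → fovnumummuv.

fovnumummuv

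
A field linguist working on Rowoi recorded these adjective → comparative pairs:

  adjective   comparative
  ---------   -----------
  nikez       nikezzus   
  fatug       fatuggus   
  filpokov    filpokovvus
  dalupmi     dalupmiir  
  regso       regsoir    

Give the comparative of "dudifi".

"dudifi" ends in a vowel. The stems ending in a vowel (dalupmi → dalupmiir, regso → regsoir) add -ir.
The other pattern: stems ending in a consonant double the final consonant and add -us.
So dudifi → dudifiir.

dudifiir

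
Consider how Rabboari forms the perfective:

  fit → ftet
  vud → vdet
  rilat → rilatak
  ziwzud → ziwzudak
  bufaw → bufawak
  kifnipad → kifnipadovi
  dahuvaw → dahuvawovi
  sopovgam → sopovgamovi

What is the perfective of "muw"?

mwet

fit and rilat both end in -t yet inflect differently (ftet, rilatak), so the final letter is not what conditions the rule; the number of vowels is.
"muw" has 1 vowel. The stems with 1 vowel (fit → ftet, vud → vdet) delete the last vowel and add -et.
The other patterns: stems with 2 vowels add -ak; stems with 3 vowels add -ovi.
So muw → mwet.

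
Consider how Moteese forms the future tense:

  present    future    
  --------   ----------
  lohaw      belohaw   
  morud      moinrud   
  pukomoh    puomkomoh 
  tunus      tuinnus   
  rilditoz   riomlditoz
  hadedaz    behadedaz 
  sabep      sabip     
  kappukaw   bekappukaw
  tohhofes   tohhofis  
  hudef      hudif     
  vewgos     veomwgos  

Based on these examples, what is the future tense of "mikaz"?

"mikaz" has last vowel 'a'. The stems whose last vowel is 'a' (kappukaw → bekappukaw, lohaw → belohaw, hadedaz → behadedaz) add the prefix be-.
So mikaz → bemikaz.

bemikaz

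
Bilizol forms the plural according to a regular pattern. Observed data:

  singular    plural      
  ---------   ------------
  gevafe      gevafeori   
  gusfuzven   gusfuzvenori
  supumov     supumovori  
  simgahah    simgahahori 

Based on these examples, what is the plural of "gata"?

Every pair shown (gevafe → gevafeori, gusfuzven → gusfuzvenori, supumov → supumovori, …) follows the same rule: add -ori.
So gata → gataori.

gataori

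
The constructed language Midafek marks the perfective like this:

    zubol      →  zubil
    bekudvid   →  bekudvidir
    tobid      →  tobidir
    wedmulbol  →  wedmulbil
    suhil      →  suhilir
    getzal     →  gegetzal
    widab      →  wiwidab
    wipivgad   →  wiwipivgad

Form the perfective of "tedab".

tetedab

wipivgad and tobid both end in -d yet inflect differently (wiwipivgad, tobidir), so the final letter is not what conditions the rule; the last vowel is.
"tedab" has last vowel 'a'. The stems whose last vowel is 'a' (getzal → gegetzal, widab → wiwidab, wipivgad → wiwipivgad) repeat the first consonant+vowel as a prefix.
So tedab → tetedab.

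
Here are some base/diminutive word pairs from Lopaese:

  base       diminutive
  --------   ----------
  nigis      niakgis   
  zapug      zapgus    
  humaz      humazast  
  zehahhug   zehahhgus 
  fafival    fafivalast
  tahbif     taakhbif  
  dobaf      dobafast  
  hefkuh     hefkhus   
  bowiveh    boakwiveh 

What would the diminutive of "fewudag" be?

dobaf and tahbif both end in -f yet inflect differently (dobafast, taakhbif), so the final letter is not what conditions the rule; the last vowel is.
"fewudag" has last vowel 'a'. The stems whose last vowel is 'a' (fafival → fafivalast, humaz → humazast, dobaf → dobafast) add -ast.
So fewudag → fewudagast.

fewudagast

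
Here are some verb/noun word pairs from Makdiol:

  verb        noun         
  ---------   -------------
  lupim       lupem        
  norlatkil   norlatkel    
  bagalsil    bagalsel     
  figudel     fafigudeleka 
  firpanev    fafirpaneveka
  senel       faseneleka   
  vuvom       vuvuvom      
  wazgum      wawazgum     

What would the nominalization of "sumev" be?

fasumeveka

"sumev" has last vowel 'e'. The stems whose last vowel is 'e' (figudel → fafigudeleka, firpanev → fafirpaneveka, senel → faseneleka) add fa- … -eka around the stem.
So sumev → fasumeveka.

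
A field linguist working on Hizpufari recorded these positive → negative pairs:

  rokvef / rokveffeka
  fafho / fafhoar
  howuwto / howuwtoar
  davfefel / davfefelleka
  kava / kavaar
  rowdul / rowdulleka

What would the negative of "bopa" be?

bopaar

fafho and rowdul both have 2 vowels yet inflect differently (fafhoar, rowdulleka), so the number of vowels is not what conditions the rule; whether the stem ends in a vowel or a consonant is.
"bopa" ends in a vowel. The stems ending in a vowel (fafho → fafhoar, howuwto → howuwtoar, kava → kavaar) add -ar.
The other pattern: stems ending in a consonant double the final consonant and add -eka.
So bopa → bopaar.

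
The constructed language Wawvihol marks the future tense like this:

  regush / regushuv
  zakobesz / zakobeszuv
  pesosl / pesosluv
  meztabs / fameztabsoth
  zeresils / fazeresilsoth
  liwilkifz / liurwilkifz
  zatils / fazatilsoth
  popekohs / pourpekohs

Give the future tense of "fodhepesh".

liwilkifz and zakobesz both end in -z yet inflect differently (liurwilkifz, zakobeszuv), so the final letter is not what conditions the rule; the second-to-last letter is.
"fodhepesh" has second-to-last letter 's'. The stems whose second-to-last letter is 's' (regush → regushuv, zakobesz → zakobeszuv, pesosl → pesosluv) add -uv.
The other patterns: stems whose second-to-last letter is 'f' or 'h' insert -ur- after the first vowel; stems whose second-to-last letter is 'b' or 'l' add fa- … -oth around the stem.
So fodhepesh → fodhepeshuv.

fodhepeshuv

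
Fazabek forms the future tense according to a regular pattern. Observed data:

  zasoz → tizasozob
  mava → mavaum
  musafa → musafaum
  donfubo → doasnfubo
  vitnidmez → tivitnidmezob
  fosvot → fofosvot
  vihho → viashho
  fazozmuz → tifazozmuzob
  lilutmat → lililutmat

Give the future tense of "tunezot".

"tunezot" ends in -t. The stems ending in -t (lilutmat → lililutmat, fosvot → fofosvot) repeat the first consonant+vowel as a prefix.
So tunezot → tutunezot.

tutunezot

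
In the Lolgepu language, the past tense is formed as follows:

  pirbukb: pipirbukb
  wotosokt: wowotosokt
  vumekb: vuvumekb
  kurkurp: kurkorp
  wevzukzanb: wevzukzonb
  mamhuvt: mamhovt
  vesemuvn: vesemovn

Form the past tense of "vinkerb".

vinkorb

"vinkerb" has second-to-last letter 'r'. The one such stem in the data (kurkurp → kurkorp) changes the last vowel to 'o' (as do wevzukzanb, mamhuvt), so the same rule applies.
The other pattern: stems whose second-to-last letter is 'k' repeat the first consonant+vowel as a prefix.
So vinkerb → vinkorb.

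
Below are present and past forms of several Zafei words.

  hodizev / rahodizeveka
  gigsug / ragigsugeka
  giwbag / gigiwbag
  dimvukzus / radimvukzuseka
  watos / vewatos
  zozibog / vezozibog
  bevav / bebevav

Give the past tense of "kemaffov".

vekemaffov

"kemaffov" has last vowel 'o'. The stems whose last vowel is 'o' (watos → vewatos, zozibog → vezozibog) add the prefix ve-.
So kemaffov → vekemaffov.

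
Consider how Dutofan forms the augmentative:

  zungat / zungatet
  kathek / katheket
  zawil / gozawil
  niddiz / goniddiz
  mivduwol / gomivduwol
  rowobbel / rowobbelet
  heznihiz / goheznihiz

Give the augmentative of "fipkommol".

gofipkommol

"fipkommol" has last vowel 'o'. The one such stem in the data (mivduwol → gomivduwol) adds the prefix go-, so the same rule applies.
So fipkommol → gofipkommol.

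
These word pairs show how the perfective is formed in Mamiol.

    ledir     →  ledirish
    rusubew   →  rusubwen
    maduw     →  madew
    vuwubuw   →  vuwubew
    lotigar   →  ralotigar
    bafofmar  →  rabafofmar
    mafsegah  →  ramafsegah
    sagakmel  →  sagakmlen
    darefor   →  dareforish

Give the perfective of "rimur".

"rimur" has last vowel 'u'. The stems whose last vowel is 'u' (vuwubuw → vuwubew, maduw → madew) change the last vowel to 'e'.
The other patterns: stems whose last vowel is 'a' add the prefix ra-; stems whose last vowel is 'i' or 'o' add -ish; stems whose last vowel is 'e' delete the last vowel and add -en.
So rimur → rimer.

rimer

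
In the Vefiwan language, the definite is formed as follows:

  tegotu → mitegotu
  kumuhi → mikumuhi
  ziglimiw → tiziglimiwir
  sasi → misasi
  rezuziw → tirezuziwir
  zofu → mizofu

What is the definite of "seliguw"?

ziglimiw and kumuhi both have last vowel 'i' yet inflect differently (tiziglimiwir, mikumuhi), so the last vowel is not what conditions the rule; whether the stem ends in a vowel or a consonant is.
"seliguw" ends in a consonant. The stems ending in a consonant (ziglimiw → tiziglimiwir, rezuziw → tirezuziwir) add ti- … -ir around the stem.
The other pattern: stems ending in a vowel add the prefix mi-.
So seliguw → tiseliguwir.

tiseliguwir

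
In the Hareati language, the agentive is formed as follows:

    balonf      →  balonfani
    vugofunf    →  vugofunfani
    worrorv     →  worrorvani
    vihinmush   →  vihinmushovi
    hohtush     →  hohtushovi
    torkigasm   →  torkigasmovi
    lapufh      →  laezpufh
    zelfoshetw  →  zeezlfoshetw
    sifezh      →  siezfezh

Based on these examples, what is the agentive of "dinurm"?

dinurmani

vihinmush and lapufh both end in -h yet inflect differently (vihinmushovi, laezpufh), so the final letter is not what conditions the rule; the second-to-last letter is.
"dinurm" has second-to-last letter 'r'. The one such stem in the data (worrorv → worrorvani) adds -ani, so the same rule applies.
The other patterns: stems whose second-to-last letter is 's' add -ovi; stems whose second-to-last letter is 'f', 't' or 'z' insert -ez- after the first vowel.
So dinurm → dinurmani.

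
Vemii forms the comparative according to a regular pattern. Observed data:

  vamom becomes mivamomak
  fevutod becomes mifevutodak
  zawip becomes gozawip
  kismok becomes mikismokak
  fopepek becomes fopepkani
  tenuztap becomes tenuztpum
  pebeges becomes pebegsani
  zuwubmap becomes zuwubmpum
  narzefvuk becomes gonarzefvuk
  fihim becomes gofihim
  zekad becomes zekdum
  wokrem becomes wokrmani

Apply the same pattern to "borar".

borrum

"borar" has last vowel 'a'. The stems whose last vowel is 'a' (tenuztap → tenuztpum, zekad → zekdum, zuwubmap → zuwubmpum) delete the last vowel and add -um.
So borar → borrum.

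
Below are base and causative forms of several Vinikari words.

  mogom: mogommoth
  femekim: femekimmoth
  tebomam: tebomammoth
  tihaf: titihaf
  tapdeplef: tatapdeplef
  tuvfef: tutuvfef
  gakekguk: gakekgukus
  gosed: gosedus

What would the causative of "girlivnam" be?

tebomam and tihaf both have last vowel 'a' yet inflect differently (tebomammoth, titihaf), so the last vowel is not what conditions the rule; the final letter is.
"girlivnam" ends in -m. The stems ending in -m (mogom → mogommoth, femekim → femekimmoth, tebomam → tebomammoth) double the final consonant and add -oth.
The other patterns: stems ending in -f repeat the first consonant+vowel as a prefix; stems ending in -d or -k add -us.
So girlivnam → girlivnammoth.

girlivnammoth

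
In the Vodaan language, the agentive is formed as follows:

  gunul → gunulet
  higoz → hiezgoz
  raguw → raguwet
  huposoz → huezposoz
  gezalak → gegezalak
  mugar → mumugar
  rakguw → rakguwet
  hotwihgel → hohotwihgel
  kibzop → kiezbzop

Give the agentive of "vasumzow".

vaezsumzow

hotwihgel and gunul both end in -l yet inflect differently (hohotwihgel, gunulet), so the final letter is not what conditions the rule; the last vowel is.
"vasumzow" has last vowel 'o'. The stems whose last vowel is 'o' (kibzop → kiezbzop, higoz → hiezgoz, huposoz → huezposoz) insert -ez- after the first vowel.
So vasumzow → vaezsumzow.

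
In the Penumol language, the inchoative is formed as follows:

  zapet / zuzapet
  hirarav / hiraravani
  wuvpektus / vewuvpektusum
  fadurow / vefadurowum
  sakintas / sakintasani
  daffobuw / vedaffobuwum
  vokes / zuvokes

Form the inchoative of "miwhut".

vemiwhutum

sakintas and wuvpektus both end in -s yet inflect differently (sakintasani, vewuvpektusum), so the final letter is not what conditions the rule; the last vowel is.
"miwhut" has last vowel 'u'. The stems whose last vowel is 'u' (wuvpektus → vewuvpektusum, daffobuw → vedaffobuwum) add ve- … -um around the stem.
The other patterns: stems whose last vowel is 'a' add -ani; stems whose last vowel is 'e' add the prefix zu-.
So miwhut → vemiwhutum.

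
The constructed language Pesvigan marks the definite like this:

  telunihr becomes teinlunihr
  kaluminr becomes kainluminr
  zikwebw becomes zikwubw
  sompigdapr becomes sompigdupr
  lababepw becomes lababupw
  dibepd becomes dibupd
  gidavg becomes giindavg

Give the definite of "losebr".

sompigdapr and kaluminr both end in -r yet inflect differently (sompigdupr, kainluminr), so the final letter is not what conditions the rule; the second-to-last letter is.
"losebr" has second-to-last letter 'b'. The one such stem in the data (zikwebw → zikwubw) changes the last vowel to 'u' (as do dibepd, lababepw), so the same rule applies.
So losebr → losubr.

losubr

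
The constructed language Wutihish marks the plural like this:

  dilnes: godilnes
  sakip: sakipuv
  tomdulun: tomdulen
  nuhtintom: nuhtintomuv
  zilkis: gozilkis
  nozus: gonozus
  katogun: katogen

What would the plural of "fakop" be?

fakopuv

nozus and katogun both have last vowel 'u' yet inflect differently (gonozus, katogen), so the last vowel is not what conditions the rule; the final letter is.
"fakop" ends in -p. The one such stem in the data (sakip → sakipuv) adds -uv, so the same rule applies.
So fakop → fakopuv.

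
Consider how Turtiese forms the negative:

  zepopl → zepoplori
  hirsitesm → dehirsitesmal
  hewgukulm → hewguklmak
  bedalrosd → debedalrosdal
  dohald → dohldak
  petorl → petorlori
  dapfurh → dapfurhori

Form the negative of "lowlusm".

delowlusmal

hirsitesm and hewgukulm both end in -m yet inflect differently (dehirsitesmal, hewguklmak), so the final letter is not what conditions the rule; the second-to-last letter is.
"lowlusm" has second-to-last letter 's'. The stems whose second-to-last letter is 's' (hirsitesm → dehirsitesmal, bedalrosd → debedalrosdal) add de- … -al around the stem.
The other patterns: stems whose second-to-last letter is 'p' or 'r' add -ori; stems whose second-to-last letter is 'l' delete the last vowel and add -ak.
So lowlusm → delowlusmal.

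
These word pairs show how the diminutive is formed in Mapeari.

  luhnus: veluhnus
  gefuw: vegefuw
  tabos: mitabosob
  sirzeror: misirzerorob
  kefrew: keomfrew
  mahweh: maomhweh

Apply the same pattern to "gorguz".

"gorguz" has last vowel 'u'. The stems whose last vowel is 'u' (luhnus → veluhnus, gefuw → vegefuw) add the prefix ve-.
The other patterns: stems whose last vowel is 'o' add mi- … -ob around the stem; stems whose last vowel is 'e' insert -om- after the first vowel.
So gorguz → vegorguz.

vegorguz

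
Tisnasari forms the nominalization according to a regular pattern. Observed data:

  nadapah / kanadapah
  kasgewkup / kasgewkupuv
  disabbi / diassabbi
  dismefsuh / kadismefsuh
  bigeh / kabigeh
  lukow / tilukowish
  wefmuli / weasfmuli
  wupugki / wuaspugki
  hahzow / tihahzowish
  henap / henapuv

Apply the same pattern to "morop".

moropuv

kasgewkup and dismefsuh both have last vowel 'u' yet inflect differently (kasgewkupuv, kadismefsuh), so the last vowel is not what conditions the rule; the final letter is.
"morop" ends in -p. The stems ending in -p (kasgewkup → kasgewkupuv, henap → henapuv) add -uv.
The other patterns: stems ending in -w add ti- … -ish around the stem; stems ending in -h add the prefix ka-; stems ending in -i insert -as- after the first vowel.
So morop → moropuv.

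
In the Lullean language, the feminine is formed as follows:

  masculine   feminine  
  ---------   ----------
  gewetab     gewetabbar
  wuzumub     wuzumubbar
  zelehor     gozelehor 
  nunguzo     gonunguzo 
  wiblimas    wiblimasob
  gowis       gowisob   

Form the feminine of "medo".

gomedo

gewetab and wiblimas both have last vowel 'a' yet inflect differently (gewetabbar, wiblimasob), so the last vowel is not what conditions the rule; the final letter is.
"medo" ends in -o. The one such stem in the data (nunguzo → gonunguzo) adds the prefix go-, so the same rule applies.
The other patterns: stems ending in -b double the final consonant and add -ar; stems ending in -s add -ob.
So medo → gomedo.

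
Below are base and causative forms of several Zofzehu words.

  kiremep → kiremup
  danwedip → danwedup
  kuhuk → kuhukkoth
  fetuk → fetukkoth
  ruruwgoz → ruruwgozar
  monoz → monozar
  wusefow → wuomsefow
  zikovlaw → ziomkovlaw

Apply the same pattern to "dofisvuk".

dofisvukkoth

ruruwgoz and wusefow both have last vowel 'o' yet inflect differently (ruruwgozar, wuomsefow), so the last vowel is not what conditions the rule; the final letter is.
"dofisvuk" ends in -k. The stems ending in -k (kuhuk → kuhukkoth, fetuk → fetukkoth) double the final consonant and add -oth.
So dofisvuk → dofisvukkoth.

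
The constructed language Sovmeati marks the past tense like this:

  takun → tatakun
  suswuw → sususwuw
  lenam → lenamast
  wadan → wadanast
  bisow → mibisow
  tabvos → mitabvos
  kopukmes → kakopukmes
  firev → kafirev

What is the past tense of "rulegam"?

rulegamast

takun and wadan both end in -n yet inflect differently (tatakun, wadanast), so the final letter is not what conditions the rule; the last vowel is.
"rulegam" has last vowel 'a'. The stems whose last vowel is 'a' (lenam → lenamast, wadan → wadanast) add -ast.
So rulegam → rulegamast.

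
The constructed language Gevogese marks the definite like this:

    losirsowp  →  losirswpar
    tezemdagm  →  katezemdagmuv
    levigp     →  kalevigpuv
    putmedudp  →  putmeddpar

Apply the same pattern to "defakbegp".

levigp and losirsowp both end in -p yet inflect differently (kalevigpuv, losirswpar), so the final letter is not what conditions the rule; the second-to-last letter is.
"defakbegp" has second-to-last letter 'g'. The stems whose second-to-last letter is 'g' (levigp → kalevigpuv, tezemdagm → katezemdagmuv) add ka- … -uv around the stem.
So defakbegp → kadefakbegpuv.

kadefakbegpuv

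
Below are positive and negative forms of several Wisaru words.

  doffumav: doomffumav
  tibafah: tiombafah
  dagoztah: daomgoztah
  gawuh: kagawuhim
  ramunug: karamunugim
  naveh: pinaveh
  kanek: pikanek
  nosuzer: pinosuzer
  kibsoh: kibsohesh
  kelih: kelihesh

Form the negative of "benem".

tibafah and gawuh both end in -h yet inflect differently (tiombafah, kagawuhim), so the final letter is not what conditions the rule; the last vowel is.
"benem" has last vowel 'e'. The stems whose last vowel is 'e' (naveh → pinaveh, kanek → pikanek, nosuzer → pinosuzer) add the prefix pi-.
The other patterns: stems whose last vowel is 'a' insert -om- after the first vowel; stems whose last vowel is 'u' add ka- … -im around the stem; stems whose last vowel is 'i' or 'o' add -esh.
So benem → pibenem.

pibenem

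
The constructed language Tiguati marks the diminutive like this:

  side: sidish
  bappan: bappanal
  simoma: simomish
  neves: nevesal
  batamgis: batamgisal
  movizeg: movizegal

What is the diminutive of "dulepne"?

dulepnish

movizeg and side both have last vowel 'e' yet inflect differently (movizegal, sidish), so the last vowel is not what conditions the rule; whether the stem ends in a vowel or a consonant is.
"dulepne" ends in a vowel. The stems ending in a vowel (side → sidish, simoma → simomish) drop the final letter and add -ish.
The other pattern: stems ending in a consonant add -al.
So dulepne → dulepnish.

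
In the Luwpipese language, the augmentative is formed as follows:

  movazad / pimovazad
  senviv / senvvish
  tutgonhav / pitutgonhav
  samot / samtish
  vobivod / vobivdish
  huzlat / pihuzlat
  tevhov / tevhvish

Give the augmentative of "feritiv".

"feritiv" has last vowel 'i'. The one such stem in the data (senviv → senvvish) deletes the last vowel and adds -ish (as do tevhov, samot), so the same rule applies.
So feritiv → feritvish.

feritvish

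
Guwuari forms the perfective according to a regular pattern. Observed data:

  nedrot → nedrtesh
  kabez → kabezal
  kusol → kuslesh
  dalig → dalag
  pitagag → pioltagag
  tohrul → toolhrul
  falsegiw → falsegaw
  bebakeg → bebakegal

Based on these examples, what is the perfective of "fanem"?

bebakeg and dalig both end in -g yet inflect differently (bebakegal, dalag), so the final letter is not what conditions the rule; the last vowel is.
"fanem" has last vowel 'e'. The stems whose last vowel is 'e' (kabez → kabezal, bebakeg → bebakegal) add -al.
So fanem → fanemal.

fanemal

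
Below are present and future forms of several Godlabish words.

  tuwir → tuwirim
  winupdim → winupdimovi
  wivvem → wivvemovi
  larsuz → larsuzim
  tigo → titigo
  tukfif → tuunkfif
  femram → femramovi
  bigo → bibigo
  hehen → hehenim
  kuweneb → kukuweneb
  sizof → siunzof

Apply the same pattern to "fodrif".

tigo and sizof both have last vowel 'o' yet inflect differently (titigo, siunzof), so the last vowel is not what conditions the rule; the final letter is.
"fodrif" ends in -f. The stems ending in -f (sizof → siunzof, tukfif → tuunkfif) insert -un- after the first vowel.
So fodrif → foundrif.

foundrif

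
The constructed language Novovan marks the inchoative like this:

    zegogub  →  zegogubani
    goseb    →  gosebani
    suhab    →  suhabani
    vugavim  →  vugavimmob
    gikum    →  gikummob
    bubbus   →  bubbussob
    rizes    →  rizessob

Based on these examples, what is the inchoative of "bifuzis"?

bifuzissob

zegogub and gikum both have last vowel 'u' yet inflect differently (zegogubani, gikummob), so the last vowel is not what conditions the rule; the final letter is.
"bifuzis" ends in -s. The stems ending in -s (bubbus → bubbussob, rizes → rizessob) double the final consonant and add -ob.
The other pattern: stems ending in -b add -ani.
So bifuzis → bifuzissob.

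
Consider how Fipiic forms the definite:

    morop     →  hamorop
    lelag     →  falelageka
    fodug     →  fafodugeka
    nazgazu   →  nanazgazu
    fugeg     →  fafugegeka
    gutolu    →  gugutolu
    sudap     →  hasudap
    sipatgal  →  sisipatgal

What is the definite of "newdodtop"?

hanewdodtop

lelag and sudap both have last vowel 'a' yet inflect differently (falelageka, hasudap), so the last vowel is not what conditions the rule; the final letter is.
"newdodtop" ends in -p. The stems ending in -p (sudap → hasudap, morop → hamorop) add the prefix ha-.
The other patterns: stems ending in -g add fa- … -eka around the stem; stems ending in -l or -u repeat the first consonant+vowel as a prefix.
So newdodtop → hanewdodtop.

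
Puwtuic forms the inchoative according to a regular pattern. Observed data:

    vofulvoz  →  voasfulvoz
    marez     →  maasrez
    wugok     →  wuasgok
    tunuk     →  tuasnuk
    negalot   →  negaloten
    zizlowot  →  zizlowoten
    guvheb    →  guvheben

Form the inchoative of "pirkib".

pirkiben

vofulvoz and negalot both have last vowel 'o' yet inflect differently (voasfulvoz, negaloten), so the last vowel is not what conditions the rule; the final letter is.
"pirkib" ends in -b. The one such stem in the data (guvheb → guvheben) adds -en, so the same rule applies.
The other pattern: stems ending in -k or -z insert -as- after the first vowel.
So pirkib → pirkiben.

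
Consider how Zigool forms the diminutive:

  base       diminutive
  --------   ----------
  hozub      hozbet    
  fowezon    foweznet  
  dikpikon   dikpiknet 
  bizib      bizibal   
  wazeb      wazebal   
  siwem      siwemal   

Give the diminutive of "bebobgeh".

bebobgehal

hozub and bizib both end in -b yet inflect differently (hozbet, bizibal), so the final letter is not what conditions the rule; the last vowel is.
"bebobgeh" has last vowel 'e'. The stems whose last vowel is 'e' (wazeb → wazebal, siwem → siwemal) add -al.
The other pattern: stems whose last vowel is 'o' or 'u' delete the last vowel and add -et.
So bebobgeh → bebobgehal.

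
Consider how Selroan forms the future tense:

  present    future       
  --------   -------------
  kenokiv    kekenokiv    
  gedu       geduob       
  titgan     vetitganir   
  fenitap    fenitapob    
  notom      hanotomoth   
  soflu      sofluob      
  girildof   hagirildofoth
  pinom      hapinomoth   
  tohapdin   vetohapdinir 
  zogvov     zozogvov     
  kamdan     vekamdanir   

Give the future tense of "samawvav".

pinom and zogvov both have last vowel 'o' yet inflect differently (hapinomoth, zozogvov), so the last vowel is not what conditions the rule; the final letter is.
"samawvav" ends in -v. The stems ending in -v (zogvov → zozogvov, kenokiv → kekenokiv) repeat the first consonant+vowel as a prefix.
So samawvav → sasamawvav.

sasamawvav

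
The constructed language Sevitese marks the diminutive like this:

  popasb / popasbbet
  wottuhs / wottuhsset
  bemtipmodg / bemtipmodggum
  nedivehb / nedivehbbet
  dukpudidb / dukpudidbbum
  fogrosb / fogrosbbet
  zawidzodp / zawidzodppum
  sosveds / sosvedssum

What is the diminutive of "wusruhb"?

wusruhbbet

dukpudidb and popasb both end in -b yet inflect differently (dukpudidbbum, popasbbet), so the final letter is not what conditions the rule; the second-to-last letter is.
"wusruhb" has second-to-last letter 'h'. The stems whose second-to-last letter is 'h' (nedivehb → nedivehbbet, wottuhs → wottuhsset) double the final consonant and add -et.
The other pattern: stems whose second-to-last letter is 'd' double the final consonant and add -um.
So wusruhb → wusruhbbet.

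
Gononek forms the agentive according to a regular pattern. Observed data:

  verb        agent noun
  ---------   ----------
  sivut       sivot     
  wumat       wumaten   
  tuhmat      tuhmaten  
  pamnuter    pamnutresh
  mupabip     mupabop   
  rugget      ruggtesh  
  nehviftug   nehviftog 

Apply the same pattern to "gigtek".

sivut and rugget both end in -t yet inflect differently (sivot, ruggtesh), so the final letter is not what conditions the rule; the last vowel is.
"gigtek" has last vowel 'e'. The stems whose last vowel is 'e' (rugget → ruggtesh, pamnuter → pamnutresh) delete the last vowel and add -esh.
The other patterns: stems whose last vowel is 'i' or 'u' change the last vowel to 'o'; stems whose last vowel is 'a' add -en.
So gigtek → gigtkesh.

gigtkesh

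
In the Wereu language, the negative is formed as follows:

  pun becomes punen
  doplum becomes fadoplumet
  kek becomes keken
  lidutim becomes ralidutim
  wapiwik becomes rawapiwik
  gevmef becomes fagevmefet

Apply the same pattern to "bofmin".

doplum and lidutim both end in -m yet inflect differently (fadoplumet, ralidutim), so the final letter is not what conditions the rule; the number of vowels is.
"bofmin" has 2 vowels. The stems with 2 vowels (doplum → fadoplumet, gevmef → fagevmefet) add fa- … -et around the stem.
The other patterns: stems with 1 vowel add -en; stems with 3 vowels add the prefix ra-.
So bofmin → fabofminet.

fabofminet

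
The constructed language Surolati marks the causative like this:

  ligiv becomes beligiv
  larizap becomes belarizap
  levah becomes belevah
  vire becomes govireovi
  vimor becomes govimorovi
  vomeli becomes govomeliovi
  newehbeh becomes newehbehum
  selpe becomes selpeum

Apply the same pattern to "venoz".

"venoz" begins with v-. The stems beginning with v- (vire → govireovi, vimor → govimorovi, vomeli → govomeliovi) add go- … -ovi around the stem.
The other patterns: stems beginning with l- add the prefix be-; stems beginning with n- or s- add -um.
So venoz → govenozovi.

govenozovi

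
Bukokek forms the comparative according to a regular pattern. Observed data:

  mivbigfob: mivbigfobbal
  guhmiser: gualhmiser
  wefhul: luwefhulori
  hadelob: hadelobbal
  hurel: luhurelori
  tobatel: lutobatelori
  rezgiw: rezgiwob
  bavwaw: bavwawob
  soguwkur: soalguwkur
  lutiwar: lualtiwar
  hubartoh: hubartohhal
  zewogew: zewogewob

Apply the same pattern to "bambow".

guhmiser and hurel both have last vowel 'e' yet inflect differently (gualhmiser, luhurelori), so the last vowel is not what conditions the rule; the final letter is.
"bambow" ends in -w. The stems ending in -w (rezgiw → rezgiwob, bavwaw → bavwawob, zewogew → zewogewob) add -ob.
So bambow → bambowob.

bambowob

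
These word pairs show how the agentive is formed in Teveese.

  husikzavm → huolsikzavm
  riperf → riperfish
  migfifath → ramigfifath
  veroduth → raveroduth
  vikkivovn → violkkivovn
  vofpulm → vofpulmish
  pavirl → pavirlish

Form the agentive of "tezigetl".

husikzavm and vofpulm both end in -m yet inflect differently (huolsikzavm, vofpulmish), so the final letter is not what conditions the rule; the second-to-last letter is.
"tezigetl" has second-to-last letter 't'. The stems whose second-to-last letter is 't' (migfifath → ramigfifath, veroduth → raveroduth) add the prefix ra-.
So tezigetl → ratezigetl.

ratezigetl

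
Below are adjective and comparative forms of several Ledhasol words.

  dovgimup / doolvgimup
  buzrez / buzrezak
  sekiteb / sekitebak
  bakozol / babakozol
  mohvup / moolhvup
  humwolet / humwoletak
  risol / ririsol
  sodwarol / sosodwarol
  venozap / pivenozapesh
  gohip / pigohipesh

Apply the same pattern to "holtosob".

hoholtosob

mohvup and gohip both end in -p yet inflect differently (moolhvup, pigohipesh), so the final letter is not what conditions the rule; the last vowel is.
"holtosob" has last vowel 'o'. The stems whose last vowel is 'o' (bakozol → babakozol, risol → ririsol, sodwarol → sosodwarol) repeat the first consonant+vowel as a prefix.
So holtosob → hoholtosob.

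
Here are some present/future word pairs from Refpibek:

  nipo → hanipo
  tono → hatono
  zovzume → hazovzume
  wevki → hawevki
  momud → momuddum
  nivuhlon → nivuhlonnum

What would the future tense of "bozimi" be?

habozimi

nipo and nivuhlon both have last vowel 'o' yet inflect differently (hanipo, nivuhlonnum), so the last vowel is not what conditions the rule; whether the stem ends in a vowel or a consonant is.
"bozimi" ends in a vowel. The stems ending in a vowel (nipo → hanipo, tono → hatono, zovzume → hazovzume) add the prefix ha-.
The other pattern: stems ending in a consonant double the final consonant and add -um.
So bozimi → habozimi.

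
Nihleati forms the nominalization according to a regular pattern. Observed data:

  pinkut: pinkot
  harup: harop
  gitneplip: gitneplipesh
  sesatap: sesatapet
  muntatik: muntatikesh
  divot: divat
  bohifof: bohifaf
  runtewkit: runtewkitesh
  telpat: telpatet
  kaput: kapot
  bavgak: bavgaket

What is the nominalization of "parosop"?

parosap

harup and sesatap both end in -p yet inflect differently (harop, sesatapet), so the final letter is not what conditions the rule; the last vowel is.
"parosop" has last vowel 'o'. The stems whose last vowel is 'o' (divot → divat, bohifof → bohifaf) change the last vowel to 'a'.
So parosop → parosap.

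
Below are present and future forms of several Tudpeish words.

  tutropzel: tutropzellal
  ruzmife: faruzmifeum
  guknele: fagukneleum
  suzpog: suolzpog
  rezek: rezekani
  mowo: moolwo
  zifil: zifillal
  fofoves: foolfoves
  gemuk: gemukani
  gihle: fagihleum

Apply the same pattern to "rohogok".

rohogokani

tutropzel and gihle both have last vowel 'e' yet inflect differently (tutropzellal, fagihleum), so the last vowel is not what conditions the rule; the final letter is.
"rohogok" ends in -k. The stems ending in -k (gemuk → gemukani, rezek → rezekani) add -ani.
The other patterns: stems ending in -l double the final consonant and add -al; stems ending in -e add fa- … -um around the stem; stems ending in -g, -o or -s insert -ol- after the first vowel.
So rohogok → rohogokani.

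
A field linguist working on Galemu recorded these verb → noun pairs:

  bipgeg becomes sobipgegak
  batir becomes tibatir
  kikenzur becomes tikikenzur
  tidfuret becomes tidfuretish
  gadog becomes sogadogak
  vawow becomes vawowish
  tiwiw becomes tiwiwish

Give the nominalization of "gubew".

bipgeg and tidfuret both have last vowel 'e' yet inflect differently (sobipgegak, tidfuretish), so the last vowel is not what conditions the rule; the final letter is.
"gubew" ends in -w. The stems ending in -w (vawow → vawowish, tiwiw → tiwiwish) add -ish.
The other patterns: stems ending in -r add the prefix ti-; stems ending in -g add so- … -ak around the stem.
So gubew → gubewish.

gubewish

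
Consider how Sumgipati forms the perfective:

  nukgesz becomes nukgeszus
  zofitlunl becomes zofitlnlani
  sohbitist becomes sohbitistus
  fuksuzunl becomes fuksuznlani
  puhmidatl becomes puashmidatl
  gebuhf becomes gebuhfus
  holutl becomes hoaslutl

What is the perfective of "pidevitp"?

holutl and zofitlunl both end in -l yet inflect differently (hoaslutl, zofitlnlani), so the final letter is not what conditions the rule; the second-to-last letter is.
"pidevitp" has second-to-last letter 't'. The stems whose second-to-last letter is 't' (holutl → hoaslutl, puhmidatl → puashmidatl) insert -as- after the first vowel.
So pidevitp → piasdevitp.

piasdevitp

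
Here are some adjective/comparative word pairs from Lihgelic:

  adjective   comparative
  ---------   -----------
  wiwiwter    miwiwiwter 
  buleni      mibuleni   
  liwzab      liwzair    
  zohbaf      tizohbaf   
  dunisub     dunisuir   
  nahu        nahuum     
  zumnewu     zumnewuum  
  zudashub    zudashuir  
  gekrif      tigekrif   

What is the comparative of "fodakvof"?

tifodakvof

zohbaf and liwzab both have last vowel 'a' yet inflect differently (tizohbaf, liwzair), so the last vowel is not what conditions the rule; the final letter is.
"fodakvof" ends in -f. The stems ending in -f (zohbaf → tizohbaf, gekrif → tigekrif) add the prefix ti-.
The other patterns: stems ending in -b drop the final letter and add -ir; stems ending in -u add -um; stems ending in -i or -r add the prefix mi-.
So fodakvof → tifodakvof.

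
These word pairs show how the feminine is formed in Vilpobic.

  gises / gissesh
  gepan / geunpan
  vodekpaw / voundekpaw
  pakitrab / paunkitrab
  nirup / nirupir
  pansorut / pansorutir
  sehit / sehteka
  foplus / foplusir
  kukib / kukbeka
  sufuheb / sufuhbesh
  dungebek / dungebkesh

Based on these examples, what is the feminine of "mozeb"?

foplus and gises both end in -s yet inflect differently (foplusir, gissesh), so the final letter is not what conditions the rule; the last vowel is.
"mozeb" has last vowel 'e'. The stems whose last vowel is 'e' (dungebek → dungebkesh, gises → gissesh, sufuheb → sufuhbesh) delete the last vowel and add -esh.
So mozeb → mozbesh.

mozbesh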